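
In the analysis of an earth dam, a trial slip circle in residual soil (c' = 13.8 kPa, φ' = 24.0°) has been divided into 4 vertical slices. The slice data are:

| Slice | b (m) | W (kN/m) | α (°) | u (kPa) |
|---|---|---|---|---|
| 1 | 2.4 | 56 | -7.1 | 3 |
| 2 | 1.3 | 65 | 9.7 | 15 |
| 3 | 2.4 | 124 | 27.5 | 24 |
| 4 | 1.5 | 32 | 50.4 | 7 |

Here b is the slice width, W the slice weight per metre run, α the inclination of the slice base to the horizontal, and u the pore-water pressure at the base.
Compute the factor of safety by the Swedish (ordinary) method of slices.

Ordinary method of slices: FS = Σ[c'·Δl_i + (W_i cosα_i − u_i·Δl_i)·tanφ'] / Σ W_i sinα_i, with Δl_i = b_i / cosα_i.
Slice 1: Δl = 2.4/cos(-7.1°) = 2.419 m; N'_1 = 56·cos(-7.1°) − 3·2.419 = 48.3; c'Δl = 33.38; W sinα = -6.9
Slice 2: Δl = 1.3/cos9.7° = 1.319 m; N'_2 = 65·cos9.7° − 15·1.319 = 44.3; c'Δl = 18.20; W sinα = 11.0
Slice 3: Δl = 2.4/cos27.5° = 2.706 m; N'_3 = 124·cos27.5° − 24·2.706 = 45.1; c'Δl = 37.34; W sinα = 57.3
Slice 4: Δl = 1.5/cos50.4° = 2.353 m; N'_4 = 32·cos50.4° − 7·2.353 = 3.9; c'Δl = 32.47; W sinα = 24.7
Σc'Δl = 121.4 kN/m; ΣN' = 141.6 kN/m; ΣW sinα = 85.9 kN/m
Resisting = 121.4 + 141.6·tan24.0° = 121.4 + 63.0 = 184.4 kN/m
FS = 184.4 / 85.9 = 2.146

FS = 2.15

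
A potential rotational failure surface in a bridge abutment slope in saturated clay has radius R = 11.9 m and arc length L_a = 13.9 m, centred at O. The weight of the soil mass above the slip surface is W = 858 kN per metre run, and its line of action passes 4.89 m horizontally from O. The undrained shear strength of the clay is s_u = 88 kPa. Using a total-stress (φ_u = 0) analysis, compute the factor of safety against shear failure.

FS = 3.47

Taking moments about the centre O, the resisting moment is provided by the undrained shear strength acting along the arc:
M_R = s_u·L_a·R = 88·13.90·11.9 = 14556.1 kN·m/m
M_D = W·d = 858·4.89 = 4195.6 kN·m/m
FS = M_R / M_D = 14556.1 / 4195.6 = 3.469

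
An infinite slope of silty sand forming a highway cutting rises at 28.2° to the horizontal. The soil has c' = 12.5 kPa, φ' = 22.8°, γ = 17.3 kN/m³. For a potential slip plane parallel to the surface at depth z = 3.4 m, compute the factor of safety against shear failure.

For an infinite slope with a slip plane parallel to the surface (no pore pressure): FS = [c' + γz cos²β tanφ'] / [γz sinβ cosβ].
γz = 17.3·3.4 = 58.82 kN/m²
Numerator = 12.5 + 58.82·cos²28.2°·tan22.8° = 12.5 + 58.82·0.7767·0.4204 = 31.704 kPa
Denominator = 58.82·sin28.2°·cos28.2° = 58.82·0.4726·0.8813 = 24.496 kPa
FS = 31.704 / 24.496 = 1.294

FS = 1.29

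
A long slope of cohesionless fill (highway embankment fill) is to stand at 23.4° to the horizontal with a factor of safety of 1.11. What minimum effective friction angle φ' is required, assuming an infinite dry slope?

FS = tanφ'/tanβ ⇒ tanφ' = FS · tanβ = 1.11 · tan23.4° = 0.4803
φ' = arctan(0.4803) = 25.66°

φ' = 25.7°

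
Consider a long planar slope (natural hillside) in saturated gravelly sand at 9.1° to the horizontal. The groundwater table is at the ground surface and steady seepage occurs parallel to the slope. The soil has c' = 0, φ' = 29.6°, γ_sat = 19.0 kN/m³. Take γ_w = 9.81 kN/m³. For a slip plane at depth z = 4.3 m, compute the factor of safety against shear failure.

With seepage parallel to the slope and the water table at the surface, the effective normal stress on the slip plane uses the buoyant unit weight γ' = γ_sat − γ_w while the driving shear stress uses γ_sat:
FS = [c' + γ' z cos²β tanφ'] / [γ_sat z sinβ cosβ]
(For c' = 0 this reduces to FS = (γ'/γ_sat)·tanφ'/tanβ.)
γ' = 19.0 − 9.81 = 9.19 kN/m³
Numerator = 0.0 + 9.19·4.3·cos²9.1°·tan29.6° = 0.0 + 9.19·4.3·0.9750·0.5681 = 21.887 kPa
Denominator = 19.0·4.3·sin9.1°·cos9.1° = 19.0·4.3·0.1582·0.9874 = 12.759 kPa
FS = 21.887 / 12.759 = 1.715

FS = 1.72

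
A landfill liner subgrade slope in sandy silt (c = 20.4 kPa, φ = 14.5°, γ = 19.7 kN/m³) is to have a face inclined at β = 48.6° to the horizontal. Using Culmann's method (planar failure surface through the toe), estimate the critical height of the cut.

H_c = 17.50 m

Culmann's analysis gives the critical failure plane at α_cr = (β + φ)/2 = (48.6 + 14.5)/2 = 31.6°, and the critical height
H_c = (4c/γ) · sinβ cosφ / [1 − cos(β − φ)]
    = (4·20.4/19.7) · sin48.6°·cos14.5° / [1 − cos(34.1°)]
    = 4.142 · 0.7501·0.9681 / [1 − 0.8281]
    = 4.142 · 0.7262 / 0.1719
    = 17.50 m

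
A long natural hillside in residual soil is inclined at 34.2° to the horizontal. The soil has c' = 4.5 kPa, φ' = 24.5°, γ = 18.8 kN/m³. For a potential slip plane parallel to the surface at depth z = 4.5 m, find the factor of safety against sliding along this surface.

FS = 0.78

For an infinite slope with a slip plane parallel to the surface (no pore pressure): FS = [c' + γz cos²β tanφ'] / [γz sinβ cosβ].
γz = 18.8·4.5 = 84.60 kN/m²
Numerator = 4.5 + 84.60·cos²34.2°·tan24.5° = 4.5 + 84.60·0.6841·0.4557 = 30.874 kPa
Denominator = 84.60·sin34.2°·cos34.2° = 84.60·0.5621·0.8271 = 39.330 kPa
FS = 30.874 / 39.330 = 0.785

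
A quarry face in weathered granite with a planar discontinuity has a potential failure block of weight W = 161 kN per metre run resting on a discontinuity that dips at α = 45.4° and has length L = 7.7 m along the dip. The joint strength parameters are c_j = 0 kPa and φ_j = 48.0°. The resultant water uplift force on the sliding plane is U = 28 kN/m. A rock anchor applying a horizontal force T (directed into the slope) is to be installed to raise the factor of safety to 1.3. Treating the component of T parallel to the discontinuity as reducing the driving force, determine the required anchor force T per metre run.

Resolving forces along and normal to the sliding plane, with the horizontal anchor force T adding T·sinα to the effective normal force and T·cosα acting up the plane against the driving force:
FS = [c_jL + (W cosα − U + T sinα) tanφ_j] / [W sinα − T cosα]
Without the anchor: N' = 85.0 kN/m, driving T_d = 114.6 kN/m, resisting R = 0·7.7 + 85.0·tan48.0° = 94.5 kN/m, FS = 0.82.
Setting FS = 1.3 and solving for T:
1.3·(114.6 − T cos45.4°) = 94.5 + T sin45.4°·tan48.0°
T·(sin45.4°·tan48.0° + 1.3·cos45.4°) = 1.3·114.6 − 94.5
T·(0.7120·1.1106 + 1.3·0.7022) = 149.0 − 94.5 = 54.6
T·1.7036 = 54.6
T = 32.0 kN/m

T = 32 kN/m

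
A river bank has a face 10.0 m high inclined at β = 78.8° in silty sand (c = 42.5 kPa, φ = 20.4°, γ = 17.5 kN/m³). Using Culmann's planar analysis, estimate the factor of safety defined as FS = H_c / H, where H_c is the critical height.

FS = 1.88

H_c = (4c/γ) · sinβ cosφ / [1 − cos(β − φ)]
    = (4·42.5/17.5) · sin78.8°·cos20.4° / [1 − cos58.4°]
    = 9.714 · 0.9194 / 0.4760 = 18.76 m
FS = H_c / H = 18.76 / 10.0 = 1.876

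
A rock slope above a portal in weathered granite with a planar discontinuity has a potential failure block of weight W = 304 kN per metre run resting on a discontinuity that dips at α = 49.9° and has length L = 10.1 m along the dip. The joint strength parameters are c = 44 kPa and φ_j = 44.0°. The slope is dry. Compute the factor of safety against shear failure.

Resolving the block weight along and normal to the plane and applying the Mohr–Coulomb strength on the joint:
N' = W cosα = 304·cos49.9° = 195.8 kN/m
Driving force T = W sinα = 304·sin49.9° = 232.5 kN/m
Resisting force R = c·L + N'·tanφ_j = 44·10.1 + 195.8·tan44.0° = 444.4 + 189.1 = 633.5 kN/m
FS = R / T = 633.5 / 232.5 = 2.724

FS = 2.72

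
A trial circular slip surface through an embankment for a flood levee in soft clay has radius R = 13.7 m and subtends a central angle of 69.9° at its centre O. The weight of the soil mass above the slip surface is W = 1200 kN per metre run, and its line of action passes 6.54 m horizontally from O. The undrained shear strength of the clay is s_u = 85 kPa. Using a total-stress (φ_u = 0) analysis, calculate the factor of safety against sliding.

Taking moments about the centre O, the resisting moment is provided by the undrained shear strength acting along the arc:
Arc length L_a = R·θ = 13.7·(69.9°·π/180) = 13.7·1.2200 = 16.71 m
M_R = s_u·L_a·R = 85·16.71·13.7 = 19463.2 kN·m/m
M_D = W·d = 1200·6.54 = 7848.0 kN·m/m
FS = M_R / M_D = 19463.2 / 7848.0 = 2.480

FS = 2.48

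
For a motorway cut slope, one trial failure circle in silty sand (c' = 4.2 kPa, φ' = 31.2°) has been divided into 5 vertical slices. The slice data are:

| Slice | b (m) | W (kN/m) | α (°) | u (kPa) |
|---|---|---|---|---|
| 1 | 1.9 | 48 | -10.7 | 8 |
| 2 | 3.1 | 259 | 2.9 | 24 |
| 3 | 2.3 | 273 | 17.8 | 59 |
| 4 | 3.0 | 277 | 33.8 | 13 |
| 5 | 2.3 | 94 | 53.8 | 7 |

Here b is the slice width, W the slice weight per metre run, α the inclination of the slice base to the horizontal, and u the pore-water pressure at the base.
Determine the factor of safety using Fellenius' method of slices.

FS = 1.24

Ordinary method of slices: FS = Σ[c'·Δl_i + (W_i cosα_i − u_i·Δl_i)·tanφ'] / Σ W_i sinα_i, with Δl_i = b_i / cosα_i.
Slice 1: Δl = 1.9/cos(-10.7°) = 1.934 m; N'_1 = 48·cos(-10.7°) − 8·1.934 = 31.7; c'Δl = 8.12; W sinα = -8.9
Slice 2: Δl = 3.1/cos2.9° = 3.104 m; N'_2 = 259·cos2.9° − 24·3.104 = 184.2; c'Δl = 13.04; W sinα = 13.1
Slice 3: Δl = 2.3/cos17.8° = 2.416 m; N'_3 = 273·cos17.8° − 59·2.416 = 117.4; c'Δl = 10.15; W sinα = 83.5
Slice 4: Δl = 3.0/cos33.8° = 3.610 m; N'_4 = 277·cos33.8° − 13·3.610 = 183.3; c'Δl = 15.16; W sinα = 154.1
Slice 5: Δl = 2.3/cos53.8° = 3.894 m; N'_5 = 94·cos53.8° − 7·3.894 = 28.3; c'Δl = 16.36; W sinα = 75.9
Σc'Δl = 62.8 kN/m; ΣN' = 544.8 kN/m; ΣW sinα = 317.6 kN/m
Resisting = 62.8 + 544.8·tan31.2° = 62.8 + 329.9 = 392.8 kN/m
FS = 392.8 / 317.6 = 1.237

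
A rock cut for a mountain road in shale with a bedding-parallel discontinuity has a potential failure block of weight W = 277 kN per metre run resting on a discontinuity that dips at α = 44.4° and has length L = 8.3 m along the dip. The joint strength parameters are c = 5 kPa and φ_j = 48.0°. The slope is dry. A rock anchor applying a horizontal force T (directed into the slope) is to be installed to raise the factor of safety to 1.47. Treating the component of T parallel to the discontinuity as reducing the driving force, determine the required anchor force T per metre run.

T = 13 kN/m

Resolving forces along and normal to the sliding plane, with the horizontal anchor force T adding T·sinα to the effective normal force and T·cosα acting up the plane against the driving force:
FS = [cL + (W cosα + T sinα) tanφ_j] / [W sinα − T cosα]
Without the anchor: N' = 197.9 kN/m, driving T_d = 193.8 kN/m, resisting R = 5·8.3 + 197.9·tan48.0° = 261.3 kN/m, FS = 1.35.
Setting FS = 1.47 and solving for T:
1.47·(193.8 − T cos44.4°) = 261.3 + T sin44.4°·tan48.0°
T·(sin44.4°·tan48.0° + 1.47·cos44.4°) = 1.47·193.8 − 261.3
T·(0.6997·1.1106 + 1.47·0.7145) = 284.9 − 261.3 = 23.6
T·1.8273 = 23.6
T = 12.9 kN/m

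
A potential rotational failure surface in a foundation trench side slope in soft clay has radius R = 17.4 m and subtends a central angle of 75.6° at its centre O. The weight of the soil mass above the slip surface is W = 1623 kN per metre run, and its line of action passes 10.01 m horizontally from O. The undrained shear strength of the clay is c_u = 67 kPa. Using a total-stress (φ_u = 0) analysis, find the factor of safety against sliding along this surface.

FS = 1.65

Taking moments about the centre O, the resisting moment is provided by the undrained shear strength acting along the arc:
Arc length L_a = R·θ = 17.4·(75.6°·π/180) = 17.4·1.3195 = 22.96 m
M_R = c_u·L_a·R = 67·22.96·17.4 = 26765.3 kN·m/m
M_D = W·d = 1623·10.01 = 16246.2 kN·m/m
FS = M_R / M_D = 26765.3 / 16246.2 = 1.647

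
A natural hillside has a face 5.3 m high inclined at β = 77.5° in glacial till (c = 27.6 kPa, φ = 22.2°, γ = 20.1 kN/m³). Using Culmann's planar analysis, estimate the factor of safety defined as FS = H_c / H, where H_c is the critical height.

H_c = (4c/γ) · sinβ cosφ / [1 − cos(β − φ)]
    = (4·27.6/20.1) · sin77.5°·cos22.2° / [1 − cos55.3°]
    = 5.493 · 0.9039 / 0.4307 = 11.53 m
FS = H_c / H = 11.53 / 5.3 = 2.175

FS = 2.17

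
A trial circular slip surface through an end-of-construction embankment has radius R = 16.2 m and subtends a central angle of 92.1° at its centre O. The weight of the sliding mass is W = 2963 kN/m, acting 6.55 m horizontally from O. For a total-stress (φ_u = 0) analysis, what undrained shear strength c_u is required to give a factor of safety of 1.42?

FS = c_u·L_a·R / (W·d), so c_u = FS·W·d / (L_a·R).
Arc length L_a = R·θ = 16.2·(92.1°·π/180) = 16.2·1.6074 = 26.04 m
c_u = 1.42·2963·6.55 / (26.04·16.2) = 27558.9 / 421.86 = 65.33 kPa

c_u = 65.3 kPa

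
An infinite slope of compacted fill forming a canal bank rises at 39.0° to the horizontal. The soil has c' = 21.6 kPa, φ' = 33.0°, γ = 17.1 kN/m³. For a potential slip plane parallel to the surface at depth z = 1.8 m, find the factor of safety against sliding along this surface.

For an infinite slope with a slip plane parallel to the surface (no pore pressure): FS = [c' + γz cos²β tanφ'] / [γz sinβ cosβ].
γz = 17.1·1.8 = 30.78 kN/m²
Numerator = 21.6 + 30.78·cos²39.0°·tan33.0° = 21.6 + 30.78·0.6040·0.6494 = 33.672 kPa
Denominator = 30.78·sin39.0°·cos39.0° = 30.78·0.6293·0.7771 = 15.054 kPa
FS = 33.672 / 15.054 = 2.237

FS = 2.24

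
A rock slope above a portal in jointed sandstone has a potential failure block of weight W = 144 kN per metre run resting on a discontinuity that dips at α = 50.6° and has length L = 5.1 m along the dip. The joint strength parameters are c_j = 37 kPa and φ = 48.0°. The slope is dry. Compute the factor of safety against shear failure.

FS = 2.61

Resolving the block weight along and normal to the plane and applying the Mohr–Coulomb strength on the joint:
N' = W cosα = 144·cos50.6° = 91.4 kN/m
Driving force T = W sinα = 144·sin50.6° = 111.3 kN/m
Resisting force R = c_j·L + N'·tanφ = 37·5.1 + 91.4·tan48.0° = 188.7 + 101.5 = 290.2 kN/m
FS = R / T = 290.2 / 111.3 = 2.608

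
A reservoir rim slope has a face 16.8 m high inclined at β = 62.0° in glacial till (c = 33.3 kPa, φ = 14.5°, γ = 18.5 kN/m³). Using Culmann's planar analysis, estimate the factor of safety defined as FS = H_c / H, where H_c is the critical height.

H_c = (4c/γ) · sinβ cosφ / [1 − cos(β − φ)]
    = (4·33.3/18.5) · sin62.0°·cos14.5° / [1 − cos47.5°]
    = 7.200 · 0.8548 / 0.3244 = 18.97 m
FS = H_c / H = 18.97 / 16.8 = 1.129

FS = 1.13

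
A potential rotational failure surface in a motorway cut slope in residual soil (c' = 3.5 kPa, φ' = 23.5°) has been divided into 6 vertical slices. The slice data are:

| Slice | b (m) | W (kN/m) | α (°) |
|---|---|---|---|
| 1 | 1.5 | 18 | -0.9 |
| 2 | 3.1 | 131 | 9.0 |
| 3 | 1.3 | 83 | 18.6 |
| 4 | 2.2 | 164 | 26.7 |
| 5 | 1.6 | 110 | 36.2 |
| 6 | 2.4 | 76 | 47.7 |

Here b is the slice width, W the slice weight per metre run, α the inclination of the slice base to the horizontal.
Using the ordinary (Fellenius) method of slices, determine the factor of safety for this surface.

Ordinary method of slices: FS = Σ[c'·Δl_i + (W_i cosα_i)·tanφ'] / Σ W_i sinα_i, with Δl_i = b_i / cosα_i.
Slice 1: Δl = 1.5/cos(-0.9°) = 1.500 m; N'_1 = 18·cos(-0.9°) = 18.0; c'Δl = 5.25; W sinα = -0.3
Slice 2: Δl = 3.1/cos9.0° = 3.139 m; N'_2 = 131·cos9.0° = 129.4; c'Δl = 10.99; W sinα = 20.5
Slice 3: Δl = 1.3/cos18.6° = 1.372 m; N'_3 = 83·cos18.6° = 78.7; c'Δl = 4.80; W sinα = 26.5
Slice 4: Δl = 2.2/cos26.7° = 2.463 m; N'_4 = 164·cos26.7° = 146.5; c'Δl = 8.62; W sinα = 73.7
Slice 5: Δl = 1.6/cos36.2° = 1.983 m; N'_5 = 110·cos36.2° = 88.8; c'Δl = 6.94; W sinα = 65.0
Slice 6: Δl = 2.4/cos47.7° = 3.566 m; N'_6 = 76·cos47.7° = 51.1; c'Δl = 12.48; W sinα = 56.2
Σc'Δl = 49.1 kN/m; ΣN' = 512.5 kN/m; ΣW sinα = 241.6 kN/m
Resisting = 49.1 + 512.5·tan23.5° = 49.1 + 222.8 = 271.9 kN/m
FS = 271.9 / 241.6 = 1.126

FS = 1.13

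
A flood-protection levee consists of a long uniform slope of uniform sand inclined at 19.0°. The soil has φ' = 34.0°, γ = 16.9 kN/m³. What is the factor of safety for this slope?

For a dry cohesionless infinite slope the factor of safety is FS = tanφ' / tanβ.
FS = tan34.0° / tan19.0° = 0.6745 / 0.3443 = 1.959

FS = 1.96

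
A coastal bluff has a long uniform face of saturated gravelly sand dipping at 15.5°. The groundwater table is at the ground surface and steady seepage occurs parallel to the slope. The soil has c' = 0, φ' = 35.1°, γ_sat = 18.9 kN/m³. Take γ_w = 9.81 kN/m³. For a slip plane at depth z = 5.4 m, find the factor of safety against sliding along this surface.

FS = 1.22

With seepage parallel to the slope and the water table at the surface, the effective normal stress on the slip plane uses the buoyant unit weight γ' = γ_sat − γ_w while the driving shear stress uses γ_sat:
FS = [c' + γ' z cos²β tanφ'] / [γ_sat z sinβ cosβ]
(For c' = 0 this reduces to FS = (γ'/γ_sat)·tanφ'/tanβ.)
γ' = 18.9 − 9.81 = 9.09 kN/m³
Numerator = 0.0 + 9.09·5.4·cos²15.5°·tan35.1° = 0.0 + 9.09·5.4·0.9286·0.7028 = 32.034 kPa
Denominator = 18.9·5.4·sin15.5°·cos15.5° = 18.9·5.4·0.2672·0.9636 = 26.282 kPa
FS = 32.034 / 26.282 = 1.219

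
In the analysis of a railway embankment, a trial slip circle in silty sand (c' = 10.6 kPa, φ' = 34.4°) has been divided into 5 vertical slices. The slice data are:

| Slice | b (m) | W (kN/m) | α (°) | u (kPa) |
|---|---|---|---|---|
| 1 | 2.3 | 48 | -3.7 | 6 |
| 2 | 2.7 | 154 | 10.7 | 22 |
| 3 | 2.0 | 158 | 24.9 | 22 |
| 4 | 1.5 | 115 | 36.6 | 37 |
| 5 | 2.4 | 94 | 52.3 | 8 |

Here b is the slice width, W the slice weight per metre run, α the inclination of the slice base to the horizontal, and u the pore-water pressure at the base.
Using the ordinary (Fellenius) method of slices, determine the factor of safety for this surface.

FS = 1.37

Ordinary method of slices: FS = Σ[c'·Δl_i + (W_i cosα_i − u_i·Δl_i)·tanφ'] / Σ W_i sinα_i, with Δl_i = b_i / cosα_i.
Slice 1: Δl = 2.3/cos(-3.7°) = 2.305 m; N'_1 = 48·cos(-3.7°) − 6·2.305 = 34.1; c'Δl = 24.43; W sinα = -3.1
Slice 2: Δl = 2.7/cos10.7° = 2.748 m; N'_2 = 154·cos10.7° − 22·2.748 = 90.9; c'Δl = 29.13; W sinα = 28.6
Slice 3: Δl = 2.0/cos24.9° = 2.205 m; N'_3 = 158·cos24.9° − 22·2.205 = 94.8; c'Δl = 23.37; W sinα = 66.5
Slice 4: Δl = 1.5/cos36.6° = 1.868 m; N'_4 = 115·cos36.6° − 37·1.868 = 23.2; c'Δl = 19.81; W sinα = 68.6
Slice 5: Δl = 2.4/cos52.3° = 3.925 m; N'_5 = 94·cos52.3° − 8·3.925 = 26.1; c'Δl = 41.60; W sinα = 74.4
Σc'Δl = 138.3 kN/m; ΣN' = 269.0 kN/m; ΣW sinα = 235.0 kN/m
Resisting = 138.3 + 269.0·tan34.4° = 138.3 + 184.2 = 322.5 kN/m
FS = 322.5 / 235.0 = 1.373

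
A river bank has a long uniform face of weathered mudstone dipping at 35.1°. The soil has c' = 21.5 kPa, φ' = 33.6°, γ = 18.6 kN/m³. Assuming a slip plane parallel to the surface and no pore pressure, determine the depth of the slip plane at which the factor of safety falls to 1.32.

Setting FS = 1.32 in FS = [c' + γz cos²β tanφ'] / [γz sinβ cosβ] and solving for z:
z = c' / [γ cosβ (FS·sinβ − cosβ·tanφ')]
  = 21.5 / [18.6·cos35.1°·(1.32·sin35.1° − cos35.1°·tan33.6°)]
  = 21.5 / [18.6·0.8181·(1.32·0.5750 − 0.8181·0.6644)]
  = 21.5 / 3.2783 = 6.558 m

z = 6.56 m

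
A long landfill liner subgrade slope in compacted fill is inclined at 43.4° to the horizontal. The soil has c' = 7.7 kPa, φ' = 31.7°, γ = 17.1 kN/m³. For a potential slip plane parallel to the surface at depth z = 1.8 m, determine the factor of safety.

For an infinite slope with a slip plane parallel to the surface (no pore pressure): FS = [c' + γz cos²β tanφ'] / [γz sinβ cosβ].
γz = 17.1·1.8 = 30.78 kN/m²
Numerator = 7.7 + 30.78·cos²43.4°·tan31.7° = 7.7 + 30.78·0.5279·0.6176 = 17.736 kPa
Denominator = 30.78·sin43.4°·cos43.4° = 30.78·0.6871·0.7266 = 15.366 kPa
FS = 17.736 / 15.366 = 1.154

FS = 1.15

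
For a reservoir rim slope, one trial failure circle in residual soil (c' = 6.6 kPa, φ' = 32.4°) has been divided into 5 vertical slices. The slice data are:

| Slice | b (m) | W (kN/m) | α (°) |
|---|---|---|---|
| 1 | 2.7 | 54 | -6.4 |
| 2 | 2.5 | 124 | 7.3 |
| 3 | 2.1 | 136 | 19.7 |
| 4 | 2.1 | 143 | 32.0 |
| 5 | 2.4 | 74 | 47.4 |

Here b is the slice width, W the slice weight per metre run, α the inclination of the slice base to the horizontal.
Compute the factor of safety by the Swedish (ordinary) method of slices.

FS = 2.10

Ordinary method of slices: FS = Σ[c'·Δl_i + (W_i cosα_i)·tanφ'] / Σ W_i sinα_i, with Δl_i = b_i / cosα_i.
Slice 1: Δl = 2.7/cos(-6.4°) = 2.717 m; N'_1 = 54·cos(-6.4°) = 53.7; c'Δl = 17.93; W sinα = -6.0
Slice 2: Δl = 2.5/cos7.3° = 2.520 m; N'_2 = 124·cos7.3° = 123.0; c'Δl = 16.63; W sinα = 15.8
Slice 3: Δl = 2.1/cos19.7° = 2.231 m; N'_3 = 136·cos19.7° = 128.0; c'Δl = 14.72; W sinα = 45.8
Slice 4: Δl = 2.1/cos32.0° = 2.476 m; N'_4 = 143·cos32.0° = 121.3; c'Δl = 16.34; W sinα = 75.8
Slice 5: Δl = 2.4/cos47.4° = 3.546 m; N'_5 = 74·cos47.4° = 50.1; c'Δl = 23.40; W sinα = 54.5
Σc'Δl = 89.0 kN/m; ΣN' = 476.1 kN/m; ΣW sinα = 185.8 kN/m
Resisting = 89.0 + 476.1·tan32.4° = 89.0 + 302.1 = 391.1 kN/m
FS = 391.1 / 185.8 = 2.105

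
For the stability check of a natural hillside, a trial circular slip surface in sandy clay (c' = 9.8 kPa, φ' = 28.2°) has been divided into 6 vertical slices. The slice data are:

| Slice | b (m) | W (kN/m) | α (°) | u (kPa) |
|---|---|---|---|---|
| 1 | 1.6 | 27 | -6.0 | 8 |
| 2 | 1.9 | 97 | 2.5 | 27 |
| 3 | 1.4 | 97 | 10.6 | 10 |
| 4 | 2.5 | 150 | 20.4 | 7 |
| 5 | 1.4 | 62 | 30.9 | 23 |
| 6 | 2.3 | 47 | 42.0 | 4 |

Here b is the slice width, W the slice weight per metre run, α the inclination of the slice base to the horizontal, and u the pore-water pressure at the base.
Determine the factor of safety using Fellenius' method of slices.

Ordinary method of slices: FS = Σ[c'·Δl_i + (W_i cosα_i − u_i·Δl_i)·tanφ'] / Σ W_i sinα_i, with Δl_i = b_i / cosα_i.
Slice 1: Δl = 1.6/cos(-6.0°) = 1.609 m; N'_1 = 27·cos(-6.0°) − 8·1.609 = 14.0; c'Δl = 15.77; W sinα = -2.8
Slice 2: Δl = 1.9/cos2.5° = 1.902 m; N'_2 = 97·cos2.5° − 27·1.902 = 45.6; c'Δl = 18.64; W sinα = 4.2
Slice 3: Δl = 1.4/cos10.6° = 1.424 m; N'_3 = 97·cos10.6° − 10·1.424 = 81.1; c'Δl = 13.96; W sinα = 17.8
Slice 4: Δl = 2.5/cos20.4° = 2.667 m; N'_4 = 150·cos20.4° − 7·2.667 = 121.9; c'Δl = 26.14; W sinα = 52.3
Slice 5: Δl = 1.4/cos30.9° = 1.632 m; N'_5 = 62·cos30.9° − 23·1.632 = 15.7; c'Δl = 15.99; W sinα = 31.8
Slice 6: Δl = 2.3/cos42.0° = 3.095 m; N'_6 = 47·cos42.0° − 4·3.095 = 22.5; c'Δl = 30.33; W sinα = 31.4
Σc'Δl = 120.8 kN/m; ΣN' = 300.8 kN/m; ΣW sinα = 134.8 kN/m
Resisting = 120.8 + 300.8·tan28.2° = 120.8 + 161.3 = 282.1 kN/m
FS = 282.1 / 134.8 = 2.092

FS = 2.09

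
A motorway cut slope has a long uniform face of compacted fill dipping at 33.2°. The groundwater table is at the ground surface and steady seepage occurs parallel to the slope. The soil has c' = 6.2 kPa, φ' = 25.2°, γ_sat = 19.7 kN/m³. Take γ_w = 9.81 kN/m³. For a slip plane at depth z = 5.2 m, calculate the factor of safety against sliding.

With seepage parallel to the slope and the water table at the surface, the effective normal stress on the slip plane uses the buoyant unit weight γ' = γ_sat − γ_w while the driving shear stress uses γ_sat:
FS = [c' + γ' z cos²β tanφ'] / [γ_sat z sinβ cosβ]
γ' = 19.7 − 9.81 = 9.89 kN/m³
Numerator = 6.2 + 9.89·5.2·cos²33.2°·tan25.2° = 6.2 + 9.89·5.2·0.7002·0.4706 = 23.144 kPa
Denominator = 19.7·5.2·sin33.2°·cos33.2° = 19.7·5.2·0.5476·0.8368 = 46.936 kPa
FS = 23.144 / 46.936 = 0.493

FS = 0.49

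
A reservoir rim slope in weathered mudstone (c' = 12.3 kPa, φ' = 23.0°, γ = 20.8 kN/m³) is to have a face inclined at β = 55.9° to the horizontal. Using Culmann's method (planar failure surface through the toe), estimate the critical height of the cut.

Culmann's analysis gives the critical failure plane at α_cr = (β + φ')/2 = (55.9 + 23.0)/2 = 39.5°, and the critical height
H_c = (4c'/γ) · sinβ cosφ' / [1 − cos(β − φ')]
    = (4·12.3/20.8) · sin55.9°·cos23.0° / [1 − cos(32.9°)]
    = 2.365 · 0.8281·0.9205 / [1 − 0.8396]
    = 2.365 · 0.7622 / 0.1604
    = 11.24 m

H_c = 11.24 m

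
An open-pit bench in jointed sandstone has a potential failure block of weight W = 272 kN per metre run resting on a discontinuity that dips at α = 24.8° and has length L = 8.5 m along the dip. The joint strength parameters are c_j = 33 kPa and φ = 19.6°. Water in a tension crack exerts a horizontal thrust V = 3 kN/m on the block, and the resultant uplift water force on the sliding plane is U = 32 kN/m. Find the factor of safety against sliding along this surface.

FS = 3.05

Resolving the block weight along and normal to the plane and applying the Mohr–Coulomb strength on the joint:
N' = W cosα − U − V sinα = 272·cos24.8° − 32 − 3·sin24.8° = 213.7 kN/m
Driving force T = W sinα + V cosα = 272·sin24.8° + 3·cos24.8° = 116.8 kN/m
Resisting force R = c_j·L + N'·tanφ = 33·8.5 + 213.7·tan19.6° = 280.5 + 76.1 = 356.6 kN/m
FS = R / T = 356.6 / 116.8 = 3.053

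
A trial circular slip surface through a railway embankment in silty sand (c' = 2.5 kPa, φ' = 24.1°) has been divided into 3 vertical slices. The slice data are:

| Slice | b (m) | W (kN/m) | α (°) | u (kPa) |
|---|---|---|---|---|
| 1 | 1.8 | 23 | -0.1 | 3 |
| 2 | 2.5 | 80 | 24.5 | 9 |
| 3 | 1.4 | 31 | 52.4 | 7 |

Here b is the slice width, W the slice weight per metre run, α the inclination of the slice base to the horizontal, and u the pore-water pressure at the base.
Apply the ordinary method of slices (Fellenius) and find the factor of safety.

Ordinary method of slices: FS = Σ[c'·Δl_i + (W_i cosα_i − u_i·Δl_i)·tanφ'] / Σ W_i sinα_i, with Δl_i = b_i / cosα_i.
Slice 1: Δl = 1.8/cos(-0.1°) = 1.800 m; N'_1 = 23·cos(-0.1°) − 3·1.800 = 17.6; c'Δl = 4.50; W sinα = -0.0
Slice 2: Δl = 2.5/cos24.5° = 2.747 m; N'_2 = 80·cos24.5° − 9·2.747 = 48.1; c'Δl = 6.87; W sinα = 33.2
Slice 3: Δl = 1.4/cos52.4° = 2.295 m; N'_3 = 31·cos52.4° − 7·2.295 = 2.9; c'Δl = 5.74; W sinα = 24.6
Σc'Δl = 17.1 kN/m; ΣN' = 68.5 kN/m; ΣW sinα = 57.7 kN/m
Resisting = 17.1 + 68.5·tan24.1° = 17.1 + 30.7 = 47.8 kN/m
FS = 47.8 / 57.7 = 0.828

FS = 0.83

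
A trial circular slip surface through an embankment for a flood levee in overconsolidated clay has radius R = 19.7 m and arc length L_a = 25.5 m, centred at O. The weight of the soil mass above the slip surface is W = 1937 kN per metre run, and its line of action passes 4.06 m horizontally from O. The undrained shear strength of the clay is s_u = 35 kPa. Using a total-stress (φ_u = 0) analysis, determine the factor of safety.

FS = 2.24

Taking moments about the centre O, the resisting moment is provided by the undrained shear strength acting along the arc:
M_R = s_u·L_a·R = 35·25.50·19.7 = 17582.2 kN·m/m
M_D = W·d = 1937·4.06 = 7864.2 kN·m/m
FS = M_R / M_D = 17582.2 / 7864.2 = 2.236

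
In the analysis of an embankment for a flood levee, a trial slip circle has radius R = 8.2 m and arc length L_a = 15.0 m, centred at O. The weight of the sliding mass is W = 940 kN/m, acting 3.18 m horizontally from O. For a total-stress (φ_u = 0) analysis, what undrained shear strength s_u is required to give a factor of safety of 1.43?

FS = s_u·L_a·R / (W·d), so s_u = FS·W·d / (L_a·R).
s_u = 1.43·940·3.18 / (15.00·8.2) = 4274.6 / 123.00 = 34.75 kPa

s_u = 34.8 kPa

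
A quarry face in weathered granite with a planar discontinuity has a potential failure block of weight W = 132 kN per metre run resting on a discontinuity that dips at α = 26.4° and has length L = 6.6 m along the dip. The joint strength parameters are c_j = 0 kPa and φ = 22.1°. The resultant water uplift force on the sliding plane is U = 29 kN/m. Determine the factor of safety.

FS = 0.62

Resolving the block weight along and normal to the plane and applying the Mohr–Coulomb strength on the joint:
N' = W cosα − U = 132·cos26.4° − 29 = 89.2 kN/m
Driving force T = W sinα = 132·sin26.4° = 58.7 kN/m
Resisting force R = c_j·L + N'·tanφ = 0·6.6 + 89.2·tan22.1° = 0.0 + 36.2 = 36.2 kN/m
FS = R / T = 36.2 / 58.7 = 0.617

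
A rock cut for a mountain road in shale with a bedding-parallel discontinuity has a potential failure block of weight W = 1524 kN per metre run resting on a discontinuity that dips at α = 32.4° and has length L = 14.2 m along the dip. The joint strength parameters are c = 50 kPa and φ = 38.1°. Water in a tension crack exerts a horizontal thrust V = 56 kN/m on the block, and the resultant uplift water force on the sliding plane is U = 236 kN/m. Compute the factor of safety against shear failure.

FS = 1.75

Resolving the block weight along and normal to the plane and applying the Mohr–Coulomb strength on the joint:
N' = W cosα − U − V sinα = 1524·cos32.4° − 236 − 56·sin32.4° = 1020.7 kN/m
Driving force T = W sinα + V cosα = 1524·sin32.4° + 56·cos32.4° = 863.9 kN/m
Resisting force R = c·L + N'·tanφ = 50·14.2 + 1020.7·tan38.1° = 710.0 + 800.4 = 1510.4 kN/m
FS = R / T = 1510.4 / 863.9 = 1.748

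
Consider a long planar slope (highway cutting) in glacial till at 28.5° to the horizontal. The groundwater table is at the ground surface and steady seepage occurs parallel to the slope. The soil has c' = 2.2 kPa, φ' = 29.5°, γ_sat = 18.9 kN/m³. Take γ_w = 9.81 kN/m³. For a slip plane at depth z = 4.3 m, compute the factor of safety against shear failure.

FS = 0.57

With seepage parallel to the slope and the water table at the surface, the effective normal stress on the slip plane uses the buoyant unit weight γ' = γ_sat − γ_w while the driving shear stress uses γ_sat:
FS = [c' + γ' z cos²β tanφ'] / [γ_sat z sinβ cosβ]
γ' = 18.9 − 9.81 = 9.09 kN/m³
Numerator = 2.2 + 9.09·4.3·cos²28.5°·tan29.5° = 2.2 + 9.09·4.3·0.7723·0.5658 = 19.279 kPa
Denominator = 18.9·4.3·sin28.5°·cos28.5° = 18.9·4.3·0.4772·0.8788 = 34.079 kPa
FS = 19.279 / 34.079 = 0.566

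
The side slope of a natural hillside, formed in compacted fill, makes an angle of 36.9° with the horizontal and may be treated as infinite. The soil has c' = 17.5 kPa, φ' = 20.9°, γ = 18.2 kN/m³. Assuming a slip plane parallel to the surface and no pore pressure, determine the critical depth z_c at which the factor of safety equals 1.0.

Setting FS = 1.00 in FS = [c' + γz cos²β tanφ'] / [γz sinβ cosβ] and solving for z:
z = c' / [γ cosβ (FS·sinβ − cosβ·tanφ')]
  = 17.5 / [18.2·cos36.9°·(1.00·sin36.9° − cos36.9°·tan20.9°)]
  = 17.5 / [18.2·0.7997·(1.00·0.6004 − 0.7997·0.3819)]
  = 17.5 / 4.2942 = 4.075 m

z_c = 4.08 m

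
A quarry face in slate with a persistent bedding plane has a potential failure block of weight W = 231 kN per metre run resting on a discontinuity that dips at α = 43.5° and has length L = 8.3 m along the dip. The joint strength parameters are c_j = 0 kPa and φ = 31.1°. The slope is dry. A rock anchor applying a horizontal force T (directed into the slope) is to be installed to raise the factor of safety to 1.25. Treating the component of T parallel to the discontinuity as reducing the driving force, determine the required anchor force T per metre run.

Resolving forces along and normal to the sliding plane, with the horizontal anchor force T adding T·sinα to the effective normal force and T·cosα acting up the plane against the driving force:
FS = [c_jL + (W cosα + T sinα) tanφ] / [W sinα − T cosα]
Without the anchor: N' = 167.6 kN/m, driving T_d = 159.0 kN/m, resisting R = 0·8.3 + 167.6·tan31.1° = 101.1 kN/m, FS = 0.64.
Setting FS = 1.25 and solving for T:
1.25·(159.0 − T cos43.5°) = 101.1 + T sin43.5°·tan31.1°
T·(sin43.5°·tan31.1° + 1.25·cos43.5°) = 1.25·159.0 − 101.1
T·(0.6884·0.6032 + 1.25·0.7254) = 198.8 − 101.1 = 97.7
T·1.3220 = 97.7
T = 73.9 kN/m

T = 74 kN/m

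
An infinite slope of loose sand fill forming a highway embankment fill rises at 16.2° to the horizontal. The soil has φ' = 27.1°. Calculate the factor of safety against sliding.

For a dry cohesionless infinite slope the factor of safety is FS = tanφ' / tanβ.
FS = tan27.1° / tan16.2° = 0.5117 / 0.2905 = 1.761

FS = 1.76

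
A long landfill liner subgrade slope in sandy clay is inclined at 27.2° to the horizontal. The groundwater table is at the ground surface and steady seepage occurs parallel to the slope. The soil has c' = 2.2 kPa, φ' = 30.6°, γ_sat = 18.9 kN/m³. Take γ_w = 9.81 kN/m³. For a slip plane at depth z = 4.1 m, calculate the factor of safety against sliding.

FS = 0.62

With seepage parallel to the slope and the water table at the surface, the effective normal stress on the slip plane uses the buoyant unit weight γ' = γ_sat − γ_w while the driving shear stress uses γ_sat:
FS = [c' + γ' z cos²β tanφ'] / [γ_sat z sinβ cosβ]
γ' = 18.9 − 9.81 = 9.09 kN/m³
Numerator = 2.2 + 9.09·4.1·cos²27.2°·tan30.6° = 2.2 + 9.09·4.1·0.7911·0.5914 = 19.636 kPa
Denominator = 18.9·4.1·sin27.2°·cos27.2° = 18.9·4.1·0.4571·0.8894 = 31.504 kPa
FS = 19.636 / 31.504 = 0.623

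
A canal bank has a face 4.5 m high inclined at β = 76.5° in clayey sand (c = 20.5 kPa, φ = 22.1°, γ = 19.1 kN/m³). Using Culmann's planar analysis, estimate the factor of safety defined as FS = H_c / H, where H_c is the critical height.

FS = 2.06

H_c = (4c/γ) · sinβ cosφ / [1 − cos(β − φ)]
    = (4·20.5/19.1) · sin76.5°·cos22.1° / [1 − cos54.4°]
    = 4.293 · 0.9009 / 0.4179 = 9.26 m
FS = H_c / H = 9.26 / 4.5 = 2.057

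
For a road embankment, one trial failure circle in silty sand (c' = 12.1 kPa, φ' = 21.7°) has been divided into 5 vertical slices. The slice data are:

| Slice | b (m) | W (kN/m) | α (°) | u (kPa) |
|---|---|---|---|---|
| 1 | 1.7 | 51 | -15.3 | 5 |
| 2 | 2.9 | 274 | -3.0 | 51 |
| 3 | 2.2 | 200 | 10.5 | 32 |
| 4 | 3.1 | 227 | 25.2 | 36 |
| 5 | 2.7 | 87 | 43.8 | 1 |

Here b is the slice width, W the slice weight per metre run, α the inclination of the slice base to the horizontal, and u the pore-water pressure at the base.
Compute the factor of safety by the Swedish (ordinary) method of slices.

Ordinary method of slices: FS = Σ[c'·Δl_i + (W_i cosα_i − u_i·Δl_i)·tanφ'] / Σ W_i sinα_i, with Δl_i = b_i / cosα_i.
Slice 1: Δl = 1.7/cos(-15.3°) = 1.762 m; N'_1 = 51·cos(-15.3°) − 5·1.762 = 40.4; c'Δl = 21.33; W sinα = -13.5
Slice 2: Δl = 2.9/cos(-3.0°) = 2.904 m; N'_2 = 274·cos(-3.0°) − 51·2.904 = 125.5; c'Δl = 35.14; W sinα = -14.3
Slice 3: Δl = 2.2/cos10.5° = 2.237 m; N'_3 = 200·cos10.5° − 32·2.237 = 125.1; c'Δl = 27.07; W sinα = 36.4
Slice 4: Δl = 3.1/cos25.2° = 3.426 m; N'_4 = 227·cos25.2° − 36·3.426 = 82.1; c'Δl = 41.46; W sinα = 96.7
Slice 5: Δl = 2.7/cos43.8° = 3.741 m; N'_5 = 87·cos43.8° − 1·3.741 = 59.1; c'Δl = 45.26; W sinα = 60.2
Σc'Δl = 170.3 kN/m; ΣN' = 432.1 kN/m; ΣW sinα = 165.5 kN/m
Resisting = 170.3 + 432.1·tan21.7° = 170.3 + 171.9 = 342.2 kN/m
FS = 342.2 / 165.5 = 2.067

FS = 2.07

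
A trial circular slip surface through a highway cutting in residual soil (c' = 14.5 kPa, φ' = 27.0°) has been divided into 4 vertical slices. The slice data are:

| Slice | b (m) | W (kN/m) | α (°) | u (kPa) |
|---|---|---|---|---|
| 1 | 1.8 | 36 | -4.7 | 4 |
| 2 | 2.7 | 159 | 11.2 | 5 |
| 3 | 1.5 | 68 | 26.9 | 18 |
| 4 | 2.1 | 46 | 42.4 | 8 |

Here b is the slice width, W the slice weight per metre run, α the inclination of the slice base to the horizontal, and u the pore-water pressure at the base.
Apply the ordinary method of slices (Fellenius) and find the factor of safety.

FS = 2.67

Ordinary method of slices: FS = Σ[c'·Δl_i + (W_i cosα_i − u_i·Δl_i)·tanφ'] / Σ W_i sinα_i, with Δl_i = b_i / cosα_i.
Slice 1: Δl = 1.8/cos(-4.7°) = 1.806 m; N'_1 = 36·cos(-4.7°) − 4·1.806 = 28.7; c'Δl = 26.19; W sinα = -2.9
Slice 2: Δl = 2.7/cos11.2° = 2.752 m; N'_2 = 159·cos11.2° − 5·2.752 = 142.2; c'Δl = 39.91; W sinα = 30.9
Slice 3: Δl = 1.5/cos26.9° = 1.682 m; N'_3 = 68·cos26.9° − 18·1.682 = 30.4; c'Δl = 24.39; W sinα = 30.8
Slice 4: Δl = 2.1/cos42.4° = 2.844 m; N'_4 = 46·cos42.4° − 8·2.844 = 11.2; c'Δl = 41.23; W sinα = 31.0
Σc'Δl = 131.7 kN/m; ΣN' = 212.4 kN/m; ΣW sinα = 89.7 kN/m
Resisting = 131.7 + 212.4·tan27.0° = 131.7 + 108.2 = 240.0 kN/m
FS = 240.0 / 89.7 = 2.675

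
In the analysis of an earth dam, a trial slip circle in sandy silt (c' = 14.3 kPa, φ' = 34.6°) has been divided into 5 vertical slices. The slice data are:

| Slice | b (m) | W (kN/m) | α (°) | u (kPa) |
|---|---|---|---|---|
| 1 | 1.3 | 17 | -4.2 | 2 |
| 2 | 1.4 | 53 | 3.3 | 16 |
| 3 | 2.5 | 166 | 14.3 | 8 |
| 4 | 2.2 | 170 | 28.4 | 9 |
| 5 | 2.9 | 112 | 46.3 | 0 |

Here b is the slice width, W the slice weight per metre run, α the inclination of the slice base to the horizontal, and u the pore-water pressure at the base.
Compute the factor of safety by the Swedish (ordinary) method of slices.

FS = 2.15

Ordinary method of slices: FS = Σ[c'·Δl_i + (W_i cosα_i − u_i·Δl_i)·tanφ'] / Σ W_i sinα_i, with Δl_i = b_i / cosα_i.
Slice 1: Δl = 1.3/cos(-4.2°) = 1.304 m; N'_1 = 17·cos(-4.2°) − 2·1.304 = 14.3; c'Δl = 18.64; W sinα = -1.2
Slice 2: Δl = 1.4/cos3.3° = 1.402 m; N'_2 = 53·cos3.3° − 16·1.402 = 30.5; c'Δl = 20.05; W sinα = 3.1
Slice 3: Δl = 2.5/cos14.3° = 2.580 m; N'_3 = 166·cos14.3° − 8·2.580 = 140.2; c'Δl = 36.89; W sinα = 41.0
Slice 4: Δl = 2.2/cos28.4° = 2.501 m; N'_4 = 170·cos28.4° − 9·2.501 = 127.0; c'Δl = 35.76; W sinα = 80.9
Slice 5: Δl = 2.9/cos46.3° = 4.198 m; N'_5 = 112·cos46.3° − 0·4.198 = 77.4; c'Δl = 60.02; W sinα = 81.0
Σc'Δl = 171.4 kN/m; ΣN' = 389.4 kN/m; ΣW sinα = 204.6 kN/m
Resisting = 171.4 + 389.4·tan34.6° = 171.4 + 268.7 = 440.0 kN/m
FS = 440.0 / 204.6 = 2.150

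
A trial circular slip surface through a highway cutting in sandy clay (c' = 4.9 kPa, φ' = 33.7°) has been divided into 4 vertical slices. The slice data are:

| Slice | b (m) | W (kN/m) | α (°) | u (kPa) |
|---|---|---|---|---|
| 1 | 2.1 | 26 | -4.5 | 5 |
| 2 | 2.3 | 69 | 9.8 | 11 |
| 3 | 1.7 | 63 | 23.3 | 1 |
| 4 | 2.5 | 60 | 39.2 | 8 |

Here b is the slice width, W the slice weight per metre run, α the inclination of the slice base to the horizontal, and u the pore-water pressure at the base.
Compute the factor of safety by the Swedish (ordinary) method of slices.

FS = 1.88

Ordinary method of slices: FS = Σ[c'·Δl_i + (W_i cosα_i − u_i·Δl_i)·tanφ'] / Σ W_i sinα_i, with Δl_i = b_i / cosα_i.
Slice 1: Δl = 2.1/cos(-4.5°) = 2.106 m; N'_1 = 26·cos(-4.5°) − 5·2.106 = 15.4; c'Δl = 10.32; W sinα = -2.0
Slice 2: Δl = 2.3/cos9.8° = 2.334 m; N'_2 = 69·cos9.8° − 11·2.334 = 42.3; c'Δl = 11.44; W sinα = 11.7
Slice 3: Δl = 1.7/cos23.3° = 1.851 m; N'_3 = 63·cos23.3° − 1·1.851 = 56.0; c'Δl = 9.07; W sinα = 24.9
Slice 4: Δl = 2.5/cos39.2° = 3.226 m; N'_4 = 60·cos39.2° − 8·3.226 = 20.7; c'Δl = 15.81; W sinα = 37.9
Σc'Δl = 46.6 kN/m; ΣN' = 134.4 kN/m; ΣW sinα = 72.5 kN/m
Resisting = 46.6 + 134.4·tan33.7° = 46.6 + 89.6 = 136.3 kN/m
FS = 136.3 / 72.5 = 1.878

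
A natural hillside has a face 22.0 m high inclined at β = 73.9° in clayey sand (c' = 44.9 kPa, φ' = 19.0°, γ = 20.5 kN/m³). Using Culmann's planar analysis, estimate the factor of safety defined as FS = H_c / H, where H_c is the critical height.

FS = 0.85

H_c = (4c'/γ) · sinβ cosφ' / [1 − cos(β − φ')]
    = (4·44.9/20.5) · sin73.9°·cos19.0° / [1 − cos54.9°]
    = 8.761 · 0.9084 / 0.4250 = 18.73 m
FS = H_c / H = 18.73 / 22.0 = 0.851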